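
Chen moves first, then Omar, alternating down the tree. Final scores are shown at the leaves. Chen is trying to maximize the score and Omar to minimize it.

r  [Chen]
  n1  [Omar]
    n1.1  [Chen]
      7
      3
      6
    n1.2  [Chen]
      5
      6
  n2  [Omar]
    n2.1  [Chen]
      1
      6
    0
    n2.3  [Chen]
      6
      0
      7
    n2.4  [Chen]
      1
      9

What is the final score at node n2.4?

n2.4 (Chen): max(1, 9) = 9

9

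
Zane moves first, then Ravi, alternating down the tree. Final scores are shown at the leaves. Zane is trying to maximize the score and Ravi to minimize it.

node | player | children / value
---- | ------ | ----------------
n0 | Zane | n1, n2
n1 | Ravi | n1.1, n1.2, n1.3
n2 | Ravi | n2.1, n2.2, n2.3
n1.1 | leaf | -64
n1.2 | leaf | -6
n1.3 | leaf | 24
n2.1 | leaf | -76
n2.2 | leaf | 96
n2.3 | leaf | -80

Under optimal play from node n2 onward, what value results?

n2 (Ravi): min(-76, 96, -80) = -80

-80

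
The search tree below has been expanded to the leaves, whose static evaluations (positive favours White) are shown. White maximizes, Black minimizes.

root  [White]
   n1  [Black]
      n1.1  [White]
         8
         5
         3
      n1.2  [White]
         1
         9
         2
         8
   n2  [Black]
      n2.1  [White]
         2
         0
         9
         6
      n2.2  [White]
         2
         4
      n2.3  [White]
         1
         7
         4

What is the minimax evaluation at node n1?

8

n1.1 (White): max(8, 5, 3) = 8
n1.2 (White): max(1, 9, 2, 8) = 9
n1 (Black): min(8, 9) = 8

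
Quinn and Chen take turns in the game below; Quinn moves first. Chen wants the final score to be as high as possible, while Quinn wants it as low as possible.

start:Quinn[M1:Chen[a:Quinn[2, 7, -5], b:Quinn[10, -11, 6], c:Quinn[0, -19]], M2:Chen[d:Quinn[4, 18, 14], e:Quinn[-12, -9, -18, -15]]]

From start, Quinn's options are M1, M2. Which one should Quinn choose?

M1

a (Quinn): min(2, 7, -5) = -5
b (Quinn): min(10, -11, 6) = -11
c (Quinn): min(0, -19) = -19
M1 (Chen): max(-5, -11, -19) = -5
d (Quinn): min(4, 18, 14) = 4
e (Quinn): min(-12, -9, -18, -15) = -18
M2 (Chen): max(4, -18) = 4
start (Quinn): min(-5, 4) = -5
Quinn at start wants the lowest of {M1=-5, M2=4}, so chooses M1.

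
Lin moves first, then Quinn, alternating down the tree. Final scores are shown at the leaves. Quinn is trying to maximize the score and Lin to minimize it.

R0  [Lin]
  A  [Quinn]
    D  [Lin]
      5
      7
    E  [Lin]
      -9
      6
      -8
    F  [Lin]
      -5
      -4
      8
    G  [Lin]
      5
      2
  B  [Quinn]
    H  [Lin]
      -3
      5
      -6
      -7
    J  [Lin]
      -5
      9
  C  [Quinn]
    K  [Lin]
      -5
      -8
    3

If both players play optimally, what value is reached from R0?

D (Lin): min(5, 7) = 5
E (Lin): min(-9, 6, -8) = -9
F (Lin): min(-5, -4, 8) = -5
G (Lin): min(5, 2) = 2
A (Quinn): max(5, -9, -5, 2) = 5
H (Lin): min(-3, 5, -6, -7) = -7
J (Lin): min(-5, 9) = -5
B (Quinn): max(-7, -5) = -5
K (Lin): min(-5, -8) = -8
C (Quinn): max(-8, 3) = 3
R0 (Lin): min(5, -5, 3) = -5

-5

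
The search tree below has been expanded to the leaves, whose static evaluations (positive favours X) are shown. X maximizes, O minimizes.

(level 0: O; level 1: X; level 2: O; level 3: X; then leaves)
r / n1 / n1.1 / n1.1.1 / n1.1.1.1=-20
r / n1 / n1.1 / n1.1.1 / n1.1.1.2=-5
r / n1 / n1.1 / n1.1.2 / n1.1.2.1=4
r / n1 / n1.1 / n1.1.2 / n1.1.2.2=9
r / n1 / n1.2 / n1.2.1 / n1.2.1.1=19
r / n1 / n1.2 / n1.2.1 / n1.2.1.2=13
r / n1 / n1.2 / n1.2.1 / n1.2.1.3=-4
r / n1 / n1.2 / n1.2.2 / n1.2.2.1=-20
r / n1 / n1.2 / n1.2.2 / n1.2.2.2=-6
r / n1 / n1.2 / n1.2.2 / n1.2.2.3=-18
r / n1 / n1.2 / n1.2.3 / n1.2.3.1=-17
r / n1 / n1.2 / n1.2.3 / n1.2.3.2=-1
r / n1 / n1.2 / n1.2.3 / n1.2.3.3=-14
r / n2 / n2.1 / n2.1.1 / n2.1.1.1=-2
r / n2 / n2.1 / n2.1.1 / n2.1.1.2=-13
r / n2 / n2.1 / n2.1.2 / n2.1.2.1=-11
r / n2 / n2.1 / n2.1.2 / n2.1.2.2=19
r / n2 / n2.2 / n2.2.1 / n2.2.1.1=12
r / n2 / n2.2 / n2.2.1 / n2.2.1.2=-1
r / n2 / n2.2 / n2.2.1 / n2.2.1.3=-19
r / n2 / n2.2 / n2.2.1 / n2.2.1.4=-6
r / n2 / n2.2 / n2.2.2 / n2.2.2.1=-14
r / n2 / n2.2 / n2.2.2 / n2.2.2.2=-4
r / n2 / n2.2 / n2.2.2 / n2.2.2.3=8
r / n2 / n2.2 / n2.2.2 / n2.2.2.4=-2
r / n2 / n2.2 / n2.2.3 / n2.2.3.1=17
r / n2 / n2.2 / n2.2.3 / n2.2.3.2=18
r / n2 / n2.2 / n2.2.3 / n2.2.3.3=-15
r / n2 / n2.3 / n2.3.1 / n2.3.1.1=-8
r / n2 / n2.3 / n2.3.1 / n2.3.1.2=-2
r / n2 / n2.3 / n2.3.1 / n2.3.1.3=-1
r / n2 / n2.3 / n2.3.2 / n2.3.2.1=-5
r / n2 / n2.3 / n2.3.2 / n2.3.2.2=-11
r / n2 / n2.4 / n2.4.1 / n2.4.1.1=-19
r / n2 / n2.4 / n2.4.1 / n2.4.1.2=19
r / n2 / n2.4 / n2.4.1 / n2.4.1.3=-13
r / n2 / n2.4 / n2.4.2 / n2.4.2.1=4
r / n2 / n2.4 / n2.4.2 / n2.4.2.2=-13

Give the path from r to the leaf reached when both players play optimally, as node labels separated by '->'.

n1.1.1 (X): max(-20, -5) = -5
n1.1.2 (X): max(4, 9) = 9
n1.1 (O): min(-5, 9) = -5
n1.2.1 (X): max(19, 13, -4) = 19
n1.2.2 (X): max(-20, -6, -18) = -6
n1.2.3 (X): max(-17, -1, -14) = -1
n1.2 (O): min(19, -6, -1) = -6
n1 (X): max(-5, -6) = -5
n2.1.1 (X): max(-2, -13) = -2
n2.1.2 (X): max(-11, 19) = 19
n2.1 (O): min(-2, 19) = -2
n2.2.1 (X): max(12, -1, -19, -6) = 12
n2.2.2 (X): max(-14, -4, 8, -2) = 8
n2.2.3 (X): max(17, 18, -15) = 18
n2.2 (O): min(12, 8, 18) = 8
n2.3.1 (X): max(-8, -2, -1) = -1
n2.3.2 (X): max(-5, -11) = -5
n2.3 (O): min(-1, -5) = -5
n2.4.1 (X): max(-19, 19, -13) = 19
n2.4.2 (X): max(4, -13) = 4
n2.4 (O): min(19, 4) = 4
n2 (X): max(-2, 8, -5, 4) = 8
r (O): min(-5, 8) = -5
At r, O picks n1 (lowest: -5).
At n1, X picks n1.1 (highest: -5).
At n1.1, O picks n1.1.1 (lowest: -5).
At n1.1.1, X picks n1.1.1.2 (highest: -5).
Terminal value -5.

r -> n1 -> n1.1 -> n1.1.1 -> n1.1.1.2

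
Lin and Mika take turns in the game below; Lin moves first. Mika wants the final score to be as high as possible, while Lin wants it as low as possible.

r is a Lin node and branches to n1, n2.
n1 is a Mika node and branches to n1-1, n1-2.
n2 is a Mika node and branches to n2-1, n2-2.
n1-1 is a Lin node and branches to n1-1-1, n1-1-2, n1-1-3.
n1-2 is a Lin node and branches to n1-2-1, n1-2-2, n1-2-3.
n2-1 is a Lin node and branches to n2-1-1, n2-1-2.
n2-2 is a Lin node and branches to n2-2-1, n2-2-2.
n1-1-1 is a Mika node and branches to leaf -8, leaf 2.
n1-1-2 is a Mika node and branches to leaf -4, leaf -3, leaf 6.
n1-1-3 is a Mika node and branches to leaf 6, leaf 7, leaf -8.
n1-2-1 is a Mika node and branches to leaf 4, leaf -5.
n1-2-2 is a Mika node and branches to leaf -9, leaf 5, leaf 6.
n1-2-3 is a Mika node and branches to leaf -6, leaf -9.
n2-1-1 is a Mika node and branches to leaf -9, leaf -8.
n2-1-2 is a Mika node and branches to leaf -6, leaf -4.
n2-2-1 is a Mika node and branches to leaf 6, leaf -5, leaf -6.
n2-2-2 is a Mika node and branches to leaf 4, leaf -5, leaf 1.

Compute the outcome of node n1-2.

n1-2-1 (Mika): max(4, -5) = 4
n1-2-2 (Mika): max(-9, 5, 6) = 6
n1-2-3 (Mika): max(-6, -9) = -6
n1-2 (Lin): min(4, 6, -6) = -6

-6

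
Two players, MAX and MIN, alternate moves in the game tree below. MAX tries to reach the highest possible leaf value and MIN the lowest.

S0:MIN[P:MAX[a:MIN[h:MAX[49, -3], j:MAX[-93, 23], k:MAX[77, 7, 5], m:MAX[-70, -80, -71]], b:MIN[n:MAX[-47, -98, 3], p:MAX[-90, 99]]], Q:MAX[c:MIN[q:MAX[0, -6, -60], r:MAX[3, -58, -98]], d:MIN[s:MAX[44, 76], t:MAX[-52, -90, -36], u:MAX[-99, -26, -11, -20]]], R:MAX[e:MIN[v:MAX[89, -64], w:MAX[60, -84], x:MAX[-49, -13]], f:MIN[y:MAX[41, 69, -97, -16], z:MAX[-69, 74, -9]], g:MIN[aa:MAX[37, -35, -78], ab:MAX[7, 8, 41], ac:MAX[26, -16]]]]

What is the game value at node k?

77

k (MAX): max(77, 7, 5) = 77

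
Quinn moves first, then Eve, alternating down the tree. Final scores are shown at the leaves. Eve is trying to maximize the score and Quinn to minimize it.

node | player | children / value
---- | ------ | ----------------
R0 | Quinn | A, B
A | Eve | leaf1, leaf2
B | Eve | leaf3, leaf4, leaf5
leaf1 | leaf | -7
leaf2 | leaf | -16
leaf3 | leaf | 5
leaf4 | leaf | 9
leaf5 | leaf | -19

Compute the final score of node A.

A (Eve): max(-7, -16) = -7

-7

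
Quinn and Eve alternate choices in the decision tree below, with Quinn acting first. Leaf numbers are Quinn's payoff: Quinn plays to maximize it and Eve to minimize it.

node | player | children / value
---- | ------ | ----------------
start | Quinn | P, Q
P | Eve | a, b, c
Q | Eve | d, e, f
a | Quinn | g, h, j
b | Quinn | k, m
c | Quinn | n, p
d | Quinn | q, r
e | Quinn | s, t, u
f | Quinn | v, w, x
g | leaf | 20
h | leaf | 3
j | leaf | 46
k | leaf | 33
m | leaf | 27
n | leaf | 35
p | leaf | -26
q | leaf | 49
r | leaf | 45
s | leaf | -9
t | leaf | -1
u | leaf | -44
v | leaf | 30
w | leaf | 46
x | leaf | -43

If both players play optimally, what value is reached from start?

33

a (Quinn): max(20, 3, 46) = 46
b (Quinn): max(33, 27) = 33
c (Quinn): max(35, -26) = 35
P (Eve): min(46, 33, 35) = 33
d (Quinn): max(49, 45) = 49
e (Quinn): max(-9, -1, -44) = -1
f (Quinn): max(30, 46, -43) = 46
Q (Eve): min(49, -1, 46) = -1
start (Quinn): max(33, -1) = 33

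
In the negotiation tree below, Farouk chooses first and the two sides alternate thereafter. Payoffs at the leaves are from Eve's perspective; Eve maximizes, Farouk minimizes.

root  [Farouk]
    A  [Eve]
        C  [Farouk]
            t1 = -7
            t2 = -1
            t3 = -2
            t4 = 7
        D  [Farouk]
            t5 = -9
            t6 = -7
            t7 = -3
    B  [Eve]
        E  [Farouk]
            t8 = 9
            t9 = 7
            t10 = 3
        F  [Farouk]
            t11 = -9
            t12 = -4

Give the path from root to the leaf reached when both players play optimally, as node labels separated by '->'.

C (Farouk): min(-7, -1, -2, 7) = -7
D (Farouk): min(-9, -7, -3) = -9
A (Eve): max(-7, -9) = -7
E (Farouk): min(9, 7, 3) = 3
F (Farouk): min(-9, -4) = -9
B (Eve): max(3, -9) = 3
root (Farouk): min(-7, 3) = -7
At root, Farouk picks A (lowest: -7).
At A, Eve picks C (highest: -7).
At C, Farouk picks t1 (lowest: -7).
Terminal value -7.

root -> A -> C -> t1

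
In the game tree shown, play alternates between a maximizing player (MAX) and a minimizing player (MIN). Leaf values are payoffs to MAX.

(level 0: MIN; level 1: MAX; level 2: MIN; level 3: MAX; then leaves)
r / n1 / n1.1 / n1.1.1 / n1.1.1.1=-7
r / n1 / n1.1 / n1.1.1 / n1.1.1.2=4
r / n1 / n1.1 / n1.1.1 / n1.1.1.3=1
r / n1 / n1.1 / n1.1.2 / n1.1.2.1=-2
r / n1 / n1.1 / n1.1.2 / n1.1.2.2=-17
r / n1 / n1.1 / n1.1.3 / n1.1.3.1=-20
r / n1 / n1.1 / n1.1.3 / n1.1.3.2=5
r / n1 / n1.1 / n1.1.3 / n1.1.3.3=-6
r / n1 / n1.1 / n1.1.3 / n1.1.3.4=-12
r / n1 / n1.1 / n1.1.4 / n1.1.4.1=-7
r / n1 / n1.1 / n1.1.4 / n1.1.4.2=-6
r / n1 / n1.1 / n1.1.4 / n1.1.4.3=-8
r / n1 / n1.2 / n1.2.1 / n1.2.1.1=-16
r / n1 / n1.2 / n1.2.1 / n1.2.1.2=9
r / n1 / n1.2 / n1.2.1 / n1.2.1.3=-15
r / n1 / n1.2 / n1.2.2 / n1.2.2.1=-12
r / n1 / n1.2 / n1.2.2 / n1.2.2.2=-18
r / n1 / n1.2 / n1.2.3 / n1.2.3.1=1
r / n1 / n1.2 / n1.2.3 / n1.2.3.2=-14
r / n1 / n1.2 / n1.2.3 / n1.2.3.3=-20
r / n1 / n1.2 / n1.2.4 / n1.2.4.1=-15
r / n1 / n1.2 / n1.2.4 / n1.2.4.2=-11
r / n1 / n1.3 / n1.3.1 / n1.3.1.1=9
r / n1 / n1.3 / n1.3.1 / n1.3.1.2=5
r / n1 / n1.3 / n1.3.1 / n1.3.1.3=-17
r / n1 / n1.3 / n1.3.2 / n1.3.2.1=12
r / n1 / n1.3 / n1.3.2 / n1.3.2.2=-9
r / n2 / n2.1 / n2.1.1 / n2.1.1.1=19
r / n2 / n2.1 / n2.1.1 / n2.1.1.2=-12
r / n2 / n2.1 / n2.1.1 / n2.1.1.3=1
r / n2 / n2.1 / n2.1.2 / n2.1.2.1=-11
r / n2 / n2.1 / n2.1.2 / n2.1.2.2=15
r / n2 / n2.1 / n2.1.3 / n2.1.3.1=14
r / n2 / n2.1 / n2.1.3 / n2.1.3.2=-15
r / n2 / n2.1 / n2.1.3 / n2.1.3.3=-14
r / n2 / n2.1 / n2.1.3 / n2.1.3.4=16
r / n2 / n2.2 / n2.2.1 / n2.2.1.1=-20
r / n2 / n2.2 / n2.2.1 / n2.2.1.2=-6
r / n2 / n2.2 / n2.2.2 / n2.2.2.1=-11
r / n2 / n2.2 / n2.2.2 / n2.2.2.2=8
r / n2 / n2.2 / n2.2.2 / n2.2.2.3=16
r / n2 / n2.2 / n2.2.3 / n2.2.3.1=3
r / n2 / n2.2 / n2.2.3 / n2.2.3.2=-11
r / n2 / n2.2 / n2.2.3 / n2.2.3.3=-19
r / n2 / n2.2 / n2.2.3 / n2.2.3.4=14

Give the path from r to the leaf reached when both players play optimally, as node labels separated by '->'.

n1.1.1 (MAX): max(-7, 4, 1) = 4
n1.1.2 (MAX): max(-2, -17) = -2
n1.1.3 (MAX): max(-20, 5, -6, -12) = 5
n1.1.4 (MAX): max(-7, -6, -8) = -6
n1.1 (MIN): min(4, -2, 5, -6) = -6
n1.2.1 (MAX): max(-16, 9, -15) = 9
n1.2.2 (MAX): max(-12, -18) = -12
n1.2.3 (MAX): max(1, -14, -20) = 1
n1.2.4 (MAX): max(-15, -11) = -11
n1.2 (MIN): min(9, -12, 1, -11) = -12
n1.3.1 (MAX): max(9, 5, -17) = 9
n1.3.2 (MAX): max(12, -9) = 12
n1.3 (MIN): min(9, 12) = 9
n1 (MAX): max(-6, -12, 9) = 9
n2.1.1 (MAX): max(19, -12, 1) = 19
n2.1.2 (MAX): max(-11, 15) = 15
n2.1.3 (MAX): max(14, -15, -14, 16) = 16
n2.1 (MIN): min(19, 15, 16) = 15
n2.2.1 (MAX): max(-20, -6) = -6
n2.2.2 (MAX): max(-11, 8, 16) = 16
n2.2.3 (MAX): max(3, -11, -19, 14) = 14
n2.2 (MIN): min(-6, 16, 14) = -6
n2 (MAX): max(15, -6) = 15
r (MIN): min(9, 15) = 9
At r, MIN picks n1 (lowest: 9).
At n1, MAX picks n1.3 (highest: 9).
At n1.3, MIN picks n1.3.1 (lowest: 9).
At n1.3.1, MAX picks n1.3.1.1 (highest: 9).
Terminal value 9.

r -> n1 -> n1.3 -> n1.3.1 -> n1.3.1.1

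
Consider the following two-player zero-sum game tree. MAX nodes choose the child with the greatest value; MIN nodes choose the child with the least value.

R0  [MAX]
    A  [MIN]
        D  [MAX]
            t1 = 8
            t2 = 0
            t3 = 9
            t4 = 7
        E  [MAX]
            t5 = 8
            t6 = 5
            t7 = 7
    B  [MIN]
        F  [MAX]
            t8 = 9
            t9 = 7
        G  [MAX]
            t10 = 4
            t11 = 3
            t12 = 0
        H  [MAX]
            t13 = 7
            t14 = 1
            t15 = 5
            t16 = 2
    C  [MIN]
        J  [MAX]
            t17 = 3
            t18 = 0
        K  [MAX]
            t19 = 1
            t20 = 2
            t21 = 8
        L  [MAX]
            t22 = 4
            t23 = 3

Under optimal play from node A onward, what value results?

D (MAX): max(8, 0, 9, 7) = 9
E (MAX): max(8, 5, 7) = 8
A (MIN): min(9, 8) = 8

8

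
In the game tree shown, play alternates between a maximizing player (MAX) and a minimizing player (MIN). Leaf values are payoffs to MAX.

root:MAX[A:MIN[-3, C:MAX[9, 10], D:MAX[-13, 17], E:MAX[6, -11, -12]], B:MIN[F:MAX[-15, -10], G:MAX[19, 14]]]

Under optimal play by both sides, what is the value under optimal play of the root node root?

-3

C (MAX): max(9, 10) = 10
D (MAX): max(-13, 17) = 17
E (MAX): max(6, -11, -12) = 6
A (MIN): min(-3, 10, 17, 6) = -3
F (MAX): max(-15, -10) = -10
G (MAX): max(19, 14) = 19
B (MIN): min(-10, 19) = -10
root (MAX): max(-3, -10) = -3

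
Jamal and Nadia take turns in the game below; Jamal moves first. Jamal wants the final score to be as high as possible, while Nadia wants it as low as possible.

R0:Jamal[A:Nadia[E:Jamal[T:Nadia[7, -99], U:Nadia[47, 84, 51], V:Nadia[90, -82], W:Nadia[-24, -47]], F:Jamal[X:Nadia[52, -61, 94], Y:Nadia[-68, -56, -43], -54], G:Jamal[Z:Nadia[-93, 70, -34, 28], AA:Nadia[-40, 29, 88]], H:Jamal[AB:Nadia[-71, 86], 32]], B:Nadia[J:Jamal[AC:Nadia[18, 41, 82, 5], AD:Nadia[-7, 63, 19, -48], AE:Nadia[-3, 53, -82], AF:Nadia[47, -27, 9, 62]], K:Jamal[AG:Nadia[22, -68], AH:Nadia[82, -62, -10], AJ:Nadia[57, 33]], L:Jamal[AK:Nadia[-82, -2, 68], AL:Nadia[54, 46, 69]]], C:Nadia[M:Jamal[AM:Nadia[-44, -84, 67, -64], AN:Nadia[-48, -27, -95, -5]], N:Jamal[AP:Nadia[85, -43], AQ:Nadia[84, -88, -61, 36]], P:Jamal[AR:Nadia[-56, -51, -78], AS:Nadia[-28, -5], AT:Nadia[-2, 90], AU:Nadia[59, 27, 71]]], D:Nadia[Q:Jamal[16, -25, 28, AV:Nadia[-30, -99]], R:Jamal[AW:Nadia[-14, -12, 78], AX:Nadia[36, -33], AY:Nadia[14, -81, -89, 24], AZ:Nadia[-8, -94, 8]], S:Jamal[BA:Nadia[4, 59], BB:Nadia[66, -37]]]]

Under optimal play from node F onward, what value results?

-54

X (Nadia): min(52, -61, 94) = -61
Y (Nadia): min(-68, -56, -43) = -68
F (Jamal): max(-61, -68, -54) = -54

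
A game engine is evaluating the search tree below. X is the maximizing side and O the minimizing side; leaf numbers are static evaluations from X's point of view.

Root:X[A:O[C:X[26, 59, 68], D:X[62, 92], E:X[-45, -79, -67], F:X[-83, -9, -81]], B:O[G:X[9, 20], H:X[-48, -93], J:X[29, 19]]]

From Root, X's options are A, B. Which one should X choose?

A

C (X): max(26, 59, 68) = 68
D (X): max(62, 92) = 92
E (X): max(-45, -79, -67) = -45
F (X): max(-83, -9, -81) = -9
A (O): min(68, 92, -45, -9) = -45
G (X): max(9, 20) = 20
H (X): max(-48, -93) = -48
J (X): max(29, 19) = 29
B (O): min(20, -48, 29) = -48
Root (X): max(-45, -48) = -45
X at Root wants the highest of {A=-45, B=-48}, so chooses A.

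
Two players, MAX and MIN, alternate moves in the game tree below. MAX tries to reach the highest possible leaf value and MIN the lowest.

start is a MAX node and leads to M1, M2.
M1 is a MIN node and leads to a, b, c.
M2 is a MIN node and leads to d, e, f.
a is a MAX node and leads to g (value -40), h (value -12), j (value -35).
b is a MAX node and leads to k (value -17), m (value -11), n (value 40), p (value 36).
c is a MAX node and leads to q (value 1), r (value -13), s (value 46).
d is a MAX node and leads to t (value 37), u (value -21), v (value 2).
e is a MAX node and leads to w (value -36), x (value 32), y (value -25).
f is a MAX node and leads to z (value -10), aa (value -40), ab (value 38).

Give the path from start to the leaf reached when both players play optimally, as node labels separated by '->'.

start -> M2 -> e -> x

a (MAX): max(-40, -12, -35) = -12
b (MAX): max(-17, -11, 40, 36) = 40
c (MAX): max(1, -13, 46) = 46
M1 (MIN): min(-12, 40, 46) = -12
d (MAX): max(37, -21, 2) = 37
e (MAX): max(-36, 32, -25) = 32
f (MAX): max(-10, -40, 38) = 38
M2 (MIN): min(37, 32, 38) = 32
start (MAX): max(-12, 32) = 32
At start, MAX picks M2 (highest: 32).
At M2, MIN picks e (lowest: 32).
At e, MAX picks x (highest: 32).
Terminal value 32.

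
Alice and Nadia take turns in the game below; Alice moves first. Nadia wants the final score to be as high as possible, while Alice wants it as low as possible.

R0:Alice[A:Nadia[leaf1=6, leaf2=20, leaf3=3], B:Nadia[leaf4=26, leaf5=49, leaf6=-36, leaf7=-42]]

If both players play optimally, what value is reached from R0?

A (Nadia): max(6, 20, 3) = 20
B (Nadia): max(26, 49, -36, -42) = 49
R0 (Alice): min(20, 49) = 20

20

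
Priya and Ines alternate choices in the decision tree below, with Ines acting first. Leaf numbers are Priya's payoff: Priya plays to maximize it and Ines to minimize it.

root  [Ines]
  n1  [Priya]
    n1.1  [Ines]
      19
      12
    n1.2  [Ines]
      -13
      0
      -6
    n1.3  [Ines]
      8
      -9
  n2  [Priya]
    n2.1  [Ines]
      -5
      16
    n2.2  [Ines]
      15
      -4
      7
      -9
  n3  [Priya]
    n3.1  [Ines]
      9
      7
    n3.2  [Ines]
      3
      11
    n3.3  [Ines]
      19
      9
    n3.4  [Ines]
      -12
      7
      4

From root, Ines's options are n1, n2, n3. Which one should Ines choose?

n2

n1.1 (Ines): min(19, 12) = 12
n1.2 (Ines): min(-13, 0, -6) = -13
n1.3 (Ines): min(8, -9) = -9
n1 (Priya): max(12, -13, -9) = 12
n2.1 (Ines): min(-5, 16) = -5
n2.2 (Ines): min(15, -4, 7, -9) = -9
n2 (Priya): max(-5, -9) = -5
n3.1 (Ines): min(9, 7) = 7
n3.2 (Ines): min(3, 11) = 3
n3.3 (Ines): min(19, 9) = 9
n3.4 (Ines): min(-12, 7, 4) = -12
n3 (Priya): max(7, 3, 9, -12) = 9
root (Ines): min(12, -5, 9) = -5
Ines at root wants the lowest of {n1=12, n2=-5, n3=9}, so chooses n2.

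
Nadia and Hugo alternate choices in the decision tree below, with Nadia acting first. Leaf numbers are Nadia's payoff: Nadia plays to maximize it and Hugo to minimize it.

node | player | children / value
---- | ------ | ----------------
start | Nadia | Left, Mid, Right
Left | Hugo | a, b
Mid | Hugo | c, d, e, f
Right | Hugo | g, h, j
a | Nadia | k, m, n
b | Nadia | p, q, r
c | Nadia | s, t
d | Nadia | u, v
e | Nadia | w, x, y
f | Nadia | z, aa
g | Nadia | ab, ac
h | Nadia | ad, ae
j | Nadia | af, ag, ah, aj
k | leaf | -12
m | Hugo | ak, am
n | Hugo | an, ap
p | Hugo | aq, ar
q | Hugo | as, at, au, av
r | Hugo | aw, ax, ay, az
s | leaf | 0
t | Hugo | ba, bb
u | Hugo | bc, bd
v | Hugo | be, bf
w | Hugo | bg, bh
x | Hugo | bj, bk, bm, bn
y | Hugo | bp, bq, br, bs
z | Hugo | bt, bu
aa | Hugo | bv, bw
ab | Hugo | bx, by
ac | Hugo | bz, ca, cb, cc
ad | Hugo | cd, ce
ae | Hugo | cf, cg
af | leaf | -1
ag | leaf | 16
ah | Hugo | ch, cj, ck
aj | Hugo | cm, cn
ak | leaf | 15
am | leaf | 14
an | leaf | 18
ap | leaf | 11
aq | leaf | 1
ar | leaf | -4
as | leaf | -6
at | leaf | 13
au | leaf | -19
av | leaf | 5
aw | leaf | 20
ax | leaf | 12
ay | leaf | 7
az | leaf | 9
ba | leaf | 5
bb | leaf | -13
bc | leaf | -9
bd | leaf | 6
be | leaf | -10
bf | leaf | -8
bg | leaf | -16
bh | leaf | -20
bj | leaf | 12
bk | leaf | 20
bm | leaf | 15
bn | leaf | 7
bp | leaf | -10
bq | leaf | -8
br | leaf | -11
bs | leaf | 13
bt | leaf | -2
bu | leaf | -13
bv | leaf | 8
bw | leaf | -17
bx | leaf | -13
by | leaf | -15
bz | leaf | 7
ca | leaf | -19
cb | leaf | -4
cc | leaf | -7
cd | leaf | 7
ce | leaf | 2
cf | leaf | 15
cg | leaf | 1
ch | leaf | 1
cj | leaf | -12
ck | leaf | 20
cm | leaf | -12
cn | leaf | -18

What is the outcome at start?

7

m (Hugo): min(15, 14) = 14
n (Hugo): min(18, 11) = 11
a (Nadia): max(-12, 14, 11) = 14
p (Hugo): min(1, -4) = -4
q (Hugo): min(-6, 13, -19, 5) = -19
r (Hugo): min(20, 12, 7, 9) = 7
b (Nadia): max(-4, -19, 7) = 7
Left (Hugo): min(14, 7) = 7
t (Hugo): min(5, -13) = -13
c (Nadia): max(0, -13) = 0
u (Hugo): min(-9, 6) = -9
v (Hugo): min(-10, -8) = -10
d (Nadia): max(-9, -10) = -9
w (Hugo): min(-16, -20) = -20
x (Hugo): min(12, 20, 15, 7) = 7
y (Hugo): min(-10, -8, -11, 13) = -11
e (Nadia): max(-20, 7, -11) = 7
z (Hugo): min(-2, -13) = -13
aa (Hugo): min(8, -17) = -17
f (Nadia): max(-13, -17) = -13
Mid (Hugo): min(0, -9, 7, -13) = -13
ab (Hugo): min(-13, -15) = -15
ac (Hugo): min(7, -19, -4, -7) = -19
g (Nadia): max(-15, -19) = -15
ad (Hugo): min(7, 2) = 2
ae (Hugo): min(15, 1) = 1
h (Nadia): max(2, 1) = 2
ah (Hugo): min(1, -12, 20) = -12
aj (Hugo): min(-12, -18) = -18
j (Nadia): max(-1, 16, -12, -18) = 16
Right (Hugo): min(-15, 2, 16) = -15
start (Nadia): max(7, -13, -15) = 7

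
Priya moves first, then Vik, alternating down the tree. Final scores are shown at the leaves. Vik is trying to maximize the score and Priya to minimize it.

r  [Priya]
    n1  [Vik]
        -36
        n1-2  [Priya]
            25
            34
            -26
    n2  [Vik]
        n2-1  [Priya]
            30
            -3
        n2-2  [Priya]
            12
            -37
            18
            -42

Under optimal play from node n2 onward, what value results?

n2-1 (Priya): min(30, -3) = -3
n2-2 (Priya): min(12, -37, 18, -42) = -42
n2 (Vik): max(-3, -42) = -3

-3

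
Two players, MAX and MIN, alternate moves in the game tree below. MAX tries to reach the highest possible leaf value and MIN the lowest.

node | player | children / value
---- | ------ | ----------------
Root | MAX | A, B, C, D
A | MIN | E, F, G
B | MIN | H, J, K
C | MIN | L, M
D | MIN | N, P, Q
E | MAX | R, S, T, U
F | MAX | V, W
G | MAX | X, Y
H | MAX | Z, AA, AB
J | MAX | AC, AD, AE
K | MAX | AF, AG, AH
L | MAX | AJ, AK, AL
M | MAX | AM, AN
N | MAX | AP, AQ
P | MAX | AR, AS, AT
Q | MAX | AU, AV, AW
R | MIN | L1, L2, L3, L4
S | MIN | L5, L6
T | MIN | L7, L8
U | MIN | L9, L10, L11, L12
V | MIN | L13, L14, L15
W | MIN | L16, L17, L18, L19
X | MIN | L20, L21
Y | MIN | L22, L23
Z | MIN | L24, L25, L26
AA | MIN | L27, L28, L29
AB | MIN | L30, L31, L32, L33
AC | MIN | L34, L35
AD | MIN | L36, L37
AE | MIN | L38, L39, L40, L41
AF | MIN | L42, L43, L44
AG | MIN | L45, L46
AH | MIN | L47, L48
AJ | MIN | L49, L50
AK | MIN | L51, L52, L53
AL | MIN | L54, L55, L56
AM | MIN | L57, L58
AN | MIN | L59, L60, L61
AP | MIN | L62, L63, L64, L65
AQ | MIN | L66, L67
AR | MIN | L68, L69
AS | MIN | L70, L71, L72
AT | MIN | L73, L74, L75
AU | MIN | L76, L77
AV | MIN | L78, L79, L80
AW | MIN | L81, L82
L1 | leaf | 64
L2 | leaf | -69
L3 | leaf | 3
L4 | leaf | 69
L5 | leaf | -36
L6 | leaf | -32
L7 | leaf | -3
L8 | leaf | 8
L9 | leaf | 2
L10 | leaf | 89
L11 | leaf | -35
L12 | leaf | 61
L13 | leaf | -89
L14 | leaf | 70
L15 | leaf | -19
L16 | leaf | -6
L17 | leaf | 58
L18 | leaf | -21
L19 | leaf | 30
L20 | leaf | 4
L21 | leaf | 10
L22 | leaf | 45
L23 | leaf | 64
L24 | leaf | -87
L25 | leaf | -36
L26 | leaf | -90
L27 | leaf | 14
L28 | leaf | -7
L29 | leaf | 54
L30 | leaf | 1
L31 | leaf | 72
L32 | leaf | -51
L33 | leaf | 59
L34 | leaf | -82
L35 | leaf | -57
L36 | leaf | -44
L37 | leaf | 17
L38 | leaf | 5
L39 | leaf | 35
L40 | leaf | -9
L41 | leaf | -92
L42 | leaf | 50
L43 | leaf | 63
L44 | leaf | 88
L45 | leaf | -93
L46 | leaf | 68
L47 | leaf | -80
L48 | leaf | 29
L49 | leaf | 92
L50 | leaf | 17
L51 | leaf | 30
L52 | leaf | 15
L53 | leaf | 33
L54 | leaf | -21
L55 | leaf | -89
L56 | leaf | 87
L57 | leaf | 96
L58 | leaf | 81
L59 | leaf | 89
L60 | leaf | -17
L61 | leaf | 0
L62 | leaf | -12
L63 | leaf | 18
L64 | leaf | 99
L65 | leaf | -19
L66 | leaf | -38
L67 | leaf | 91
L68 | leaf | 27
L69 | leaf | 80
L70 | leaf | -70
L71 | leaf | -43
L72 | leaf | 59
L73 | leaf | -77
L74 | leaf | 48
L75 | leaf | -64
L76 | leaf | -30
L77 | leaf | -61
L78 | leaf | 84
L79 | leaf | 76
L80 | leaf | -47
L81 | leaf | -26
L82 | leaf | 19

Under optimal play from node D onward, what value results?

-26

AP (MIN): min(-12, 18, 99, -19) = -19
AQ (MIN): min(-38, 91) = -38
N (MAX): max(-19, -38) = -19
AR (MIN): min(27, 80) = 27
AS (MIN): min(-70, -43, 59) = -70
AT (MIN): min(-77, 48, -64) = -77
P (MAX): max(27, -70, -77) = 27
AU (MIN): min(-30, -61) = -61
AV (MIN): min(84, 76, -47) = -47
AW (MIN): min(-26, 19) = -26
Q (MAX): max(-61, -47, -26) = -26
D (MIN): min(-19, 27, -26) = -26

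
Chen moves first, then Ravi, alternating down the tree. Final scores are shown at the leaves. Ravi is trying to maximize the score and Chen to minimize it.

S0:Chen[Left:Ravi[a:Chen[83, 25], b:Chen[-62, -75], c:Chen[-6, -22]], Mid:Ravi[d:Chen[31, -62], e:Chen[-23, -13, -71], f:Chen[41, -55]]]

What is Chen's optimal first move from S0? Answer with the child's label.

Mid

a (Chen): min(83, 25) = 25
b (Chen): min(-62, -75) = -75
c (Chen): min(-6, -22) = -22
Left (Ravi): max(25, -75, -22) = 25
d (Chen): min(31, -62) = -62
e (Chen): min(-23, -13, -71) = -71
f (Chen): min(41, -55) = -55
Mid (Ravi): max(-62, -71, -55) = -55
S0 (Chen): min(25, -55) = -55
Chen at S0 wants the lowest of {Left=25, Mid=-55}, so chooses Mid.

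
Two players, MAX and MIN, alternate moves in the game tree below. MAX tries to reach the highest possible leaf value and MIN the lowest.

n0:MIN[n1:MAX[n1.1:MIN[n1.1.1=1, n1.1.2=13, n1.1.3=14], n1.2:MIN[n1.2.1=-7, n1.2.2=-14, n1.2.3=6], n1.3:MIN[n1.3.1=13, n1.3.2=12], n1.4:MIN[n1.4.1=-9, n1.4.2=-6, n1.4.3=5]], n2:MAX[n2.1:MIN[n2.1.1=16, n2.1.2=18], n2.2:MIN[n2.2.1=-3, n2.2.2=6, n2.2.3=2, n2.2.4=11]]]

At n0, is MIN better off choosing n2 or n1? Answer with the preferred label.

n2.1 (MIN): min(16, 18) = 16
n2.2 (MIN): min(-3, 6, 2, 11) = -3
n2 (MAX): max(16, -3) = 16
n1.1 (MIN): min(1, 13, 14) = 1
n1.2 (MIN): min(-7, -14, 6) = -14
n1.3 (MIN): min(13, 12) = 12
n1.4 (MIN): min(-9, -6, 5) = -9
n1 (MAX): max(1, -14, 12, -9) = 12
MIN prefers the lower value; n2=16, n1=12. n1 is better since 12 < 16.

n1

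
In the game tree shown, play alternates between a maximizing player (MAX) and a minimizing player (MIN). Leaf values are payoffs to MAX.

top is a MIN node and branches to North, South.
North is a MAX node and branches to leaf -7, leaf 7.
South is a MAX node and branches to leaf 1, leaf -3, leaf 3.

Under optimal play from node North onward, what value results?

North (MAX): max(-7, 7) = 7

7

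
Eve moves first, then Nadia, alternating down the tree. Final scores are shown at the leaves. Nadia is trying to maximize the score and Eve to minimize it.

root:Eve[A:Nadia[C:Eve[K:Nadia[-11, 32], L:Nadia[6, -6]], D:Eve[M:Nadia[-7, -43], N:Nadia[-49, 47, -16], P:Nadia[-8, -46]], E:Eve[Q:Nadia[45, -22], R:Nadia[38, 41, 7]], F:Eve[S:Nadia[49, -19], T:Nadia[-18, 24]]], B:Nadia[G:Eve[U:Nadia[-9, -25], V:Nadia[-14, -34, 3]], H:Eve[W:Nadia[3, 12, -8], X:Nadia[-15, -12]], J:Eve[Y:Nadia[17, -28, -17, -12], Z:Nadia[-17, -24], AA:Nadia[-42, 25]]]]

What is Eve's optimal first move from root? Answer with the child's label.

K (Nadia): max(-11, 32) = 32
L (Nadia): max(6, -6) = 6
C (Eve): min(32, 6) = 6
M (Nadia): max(-7, -43) = -7
N (Nadia): max(-49, 47, -16) = 47
P (Nadia): max(-8, -46) = -8
D (Eve): min(-7, 47, -8) = -8
Q (Nadia): max(45, -22) = 45
R (Nadia): max(38, 41, 7) = 41
E (Eve): min(45, 41) = 41
S (Nadia): max(49, -19) = 49
T (Nadia): max(-18, 24) = 24
F (Eve): min(49, 24) = 24
A (Nadia): max(6, -8, 41, 24) = 41
U (Nadia): max(-9, -25) = -9
V (Nadia): max(-14, -34, 3) = 3
G (Eve): min(-9, 3) = -9
W (Nadia): max(3, 12, -8) = 12
X (Nadia): max(-15, -12) = -12
H (Eve): min(12, -12) = -12
Y (Nadia): max(17, -28, -17, -12) = 17
Z (Nadia): max(-17, -24) = -17
AA (Nadia): max(-42, 25) = 25
J (Eve): min(17, -17, 25) = -17
B (Nadia): max(-9, -12, -17) = -9
root (Eve): min(41, -9) = -9
Eve at root wants the lowest of {A=41, B=-9}, so chooses B.

B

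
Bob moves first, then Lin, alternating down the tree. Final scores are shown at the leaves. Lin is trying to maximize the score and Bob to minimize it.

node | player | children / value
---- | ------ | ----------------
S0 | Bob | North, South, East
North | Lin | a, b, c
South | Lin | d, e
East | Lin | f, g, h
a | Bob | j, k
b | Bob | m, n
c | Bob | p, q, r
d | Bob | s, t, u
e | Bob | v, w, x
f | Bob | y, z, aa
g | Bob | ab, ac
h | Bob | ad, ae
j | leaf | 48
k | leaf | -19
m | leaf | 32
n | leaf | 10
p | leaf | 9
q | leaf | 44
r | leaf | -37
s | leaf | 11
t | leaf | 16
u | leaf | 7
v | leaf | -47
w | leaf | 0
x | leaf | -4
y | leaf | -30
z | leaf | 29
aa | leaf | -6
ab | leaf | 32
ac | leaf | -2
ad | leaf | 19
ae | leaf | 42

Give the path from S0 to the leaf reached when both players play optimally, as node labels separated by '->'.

a (Bob): min(48, -19) = -19
b (Bob): min(32, 10) = 10
c (Bob): min(9, 44, -37) = -37
North (Lin): max(-19, 10, -37) = 10
d (Bob): min(11, 16, 7) = 7
e (Bob): min(-47, 0, -4) = -47
South (Lin): max(7, -47) = 7
f (Bob): min(-30, 29, -6) = -30
g (Bob): min(32, -2) = -2
h (Bob): min(19, 42) = 19
East (Lin): max(-30, -2, 19) = 19
S0 (Bob): min(10, 7, 19) = 7
At S0, Bob picks South (lowest: 7).
At South, Lin picks d (highest: 7).
At d, Bob picks u (lowest: 7).
Terminal value 7.

S0 -> South -> d -> u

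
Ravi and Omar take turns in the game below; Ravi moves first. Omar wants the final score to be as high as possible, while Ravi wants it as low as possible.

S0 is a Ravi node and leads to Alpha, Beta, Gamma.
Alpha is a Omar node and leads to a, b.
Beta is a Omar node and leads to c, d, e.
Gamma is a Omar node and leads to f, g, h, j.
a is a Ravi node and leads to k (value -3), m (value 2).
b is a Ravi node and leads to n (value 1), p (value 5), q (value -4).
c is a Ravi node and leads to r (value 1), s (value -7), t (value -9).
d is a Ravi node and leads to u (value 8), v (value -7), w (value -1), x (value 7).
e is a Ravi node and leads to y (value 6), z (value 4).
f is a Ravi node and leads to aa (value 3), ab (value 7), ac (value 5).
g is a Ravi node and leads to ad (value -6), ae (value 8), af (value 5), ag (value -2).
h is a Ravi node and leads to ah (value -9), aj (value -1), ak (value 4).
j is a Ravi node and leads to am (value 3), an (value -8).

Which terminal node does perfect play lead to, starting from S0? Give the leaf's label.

a (Ravi): min(-3, 2) = -3
b (Ravi): min(1, 5, -4) = -4
Alpha (Omar): max(-3, -4) = -3
c (Ravi): min(1, -7, -9) = -9
d (Ravi): min(8, -7, -1, 7) = -7
e (Ravi): min(6, 4) = 4
Beta (Omar): max(-9, -7, 4) = 4
f (Ravi): min(3, 7, 5) = 3
g (Ravi): min(-6, 8, 5, -2) = -6
h (Ravi): min(-9, -1, 4) = -9
j (Ravi): min(3, -8) = -8
Gamma (Omar): max(3, -6, -9, -8) = 3
S0 (Ravi): min(-3, 4, 3) = -3
At S0, Ravi picks Alpha (lowest: -3).
At Alpha, Omar picks a (highest: -3).
At a, Ravi picks k (lowest: -3).
Terminal value -3.

k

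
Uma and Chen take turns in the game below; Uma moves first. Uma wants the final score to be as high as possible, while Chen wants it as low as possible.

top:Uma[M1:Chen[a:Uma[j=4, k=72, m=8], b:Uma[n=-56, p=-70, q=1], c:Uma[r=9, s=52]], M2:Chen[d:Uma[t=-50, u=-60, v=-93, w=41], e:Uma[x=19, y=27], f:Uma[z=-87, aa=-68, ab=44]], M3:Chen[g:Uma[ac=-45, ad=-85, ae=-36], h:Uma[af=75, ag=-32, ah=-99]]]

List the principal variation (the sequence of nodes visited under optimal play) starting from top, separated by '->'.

top -> M2 -> e -> y

a (Uma): max(4, 72, 8) = 72
b (Uma): max(-56, -70, 1) = 1
c (Uma): max(9, 52) = 52
M1 (Chen): min(72, 1, 52) = 1
d (Uma): max(-50, -60, -93, 41) = 41
e (Uma): max(19, 27) = 27
f (Uma): max(-87, -68, 44) = 44
M2 (Chen): min(41, 27, 44) = 27
g (Uma): max(-45, -85, -36) = -36
h (Uma): max(75, -32, -99) = 75
M3 (Chen): min(-36, 75) = -36
top (Uma): max(1, 27, -36) = 27
At top, Uma picks M2 (highest: 27).
At M2, Chen picks e (lowest: 27).
At e, Uma picks y (highest: 27).
Terminal value 27.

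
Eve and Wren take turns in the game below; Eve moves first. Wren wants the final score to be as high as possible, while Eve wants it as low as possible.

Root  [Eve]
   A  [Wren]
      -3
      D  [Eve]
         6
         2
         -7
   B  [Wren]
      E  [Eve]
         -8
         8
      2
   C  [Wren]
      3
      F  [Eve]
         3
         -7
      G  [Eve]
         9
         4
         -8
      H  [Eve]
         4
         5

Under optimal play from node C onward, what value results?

F (Eve): min(3, -7) = -7
G (Eve): min(9, 4, -8) = -8
H (Eve): min(4, 5) = 4
C (Wren): max(3, -7, -8, 4) = 4

4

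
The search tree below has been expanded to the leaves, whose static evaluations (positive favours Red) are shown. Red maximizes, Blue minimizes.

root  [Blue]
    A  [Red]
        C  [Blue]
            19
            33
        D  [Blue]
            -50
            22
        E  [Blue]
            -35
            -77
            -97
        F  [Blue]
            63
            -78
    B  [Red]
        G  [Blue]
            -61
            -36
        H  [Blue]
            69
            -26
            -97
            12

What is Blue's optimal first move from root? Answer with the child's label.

B

C (Blue): min(19, 33) = 19
D (Blue): min(-50, 22) = -50
E (Blue): min(-35, -77, -97) = -97
F (Blue): min(63, -78) = -78
A (Red): max(19, -50, -97, -78) = 19
G (Blue): min(-61, -36) = -61
H (Blue): min(69, -26, -97, 12) = -97
B (Red): max(-61, -97) = -61
root (Blue): min(19, -61) = -61
Blue at root wants the lowest of {A=19, B=-61}, so chooses B.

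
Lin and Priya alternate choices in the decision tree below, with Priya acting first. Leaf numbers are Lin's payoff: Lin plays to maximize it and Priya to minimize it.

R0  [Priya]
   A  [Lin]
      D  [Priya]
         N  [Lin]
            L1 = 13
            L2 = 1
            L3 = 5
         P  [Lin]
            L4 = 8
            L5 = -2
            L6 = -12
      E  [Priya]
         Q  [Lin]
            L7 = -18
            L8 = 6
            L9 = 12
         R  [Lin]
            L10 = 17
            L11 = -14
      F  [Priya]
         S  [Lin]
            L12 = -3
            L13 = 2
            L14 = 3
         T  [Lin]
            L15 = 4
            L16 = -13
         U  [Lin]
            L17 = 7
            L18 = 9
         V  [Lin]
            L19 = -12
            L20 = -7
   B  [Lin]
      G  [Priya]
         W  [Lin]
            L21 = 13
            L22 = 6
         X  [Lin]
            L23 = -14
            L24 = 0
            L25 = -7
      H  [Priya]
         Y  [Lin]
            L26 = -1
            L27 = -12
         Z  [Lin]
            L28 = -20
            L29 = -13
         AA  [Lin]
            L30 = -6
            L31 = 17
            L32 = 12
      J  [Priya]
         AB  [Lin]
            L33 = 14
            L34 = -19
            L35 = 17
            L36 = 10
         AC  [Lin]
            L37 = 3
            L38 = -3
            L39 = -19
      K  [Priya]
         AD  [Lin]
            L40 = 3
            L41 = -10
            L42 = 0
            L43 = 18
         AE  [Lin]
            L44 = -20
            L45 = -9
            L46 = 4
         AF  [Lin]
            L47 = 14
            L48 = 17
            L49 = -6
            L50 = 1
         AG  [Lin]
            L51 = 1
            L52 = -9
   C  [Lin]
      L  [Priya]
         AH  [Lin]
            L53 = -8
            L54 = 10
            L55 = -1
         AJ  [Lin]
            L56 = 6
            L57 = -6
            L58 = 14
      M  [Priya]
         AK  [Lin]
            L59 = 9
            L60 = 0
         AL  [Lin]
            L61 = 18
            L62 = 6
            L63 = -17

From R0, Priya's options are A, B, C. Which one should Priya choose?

N (Lin): max(13, 1, 5) = 13
P (Lin): max(8, -2, -12) = 8
D (Priya): min(13, 8) = 8
Q (Lin): max(-18, 6, 12) = 12
R (Lin): max(17, -14) = 17
E (Priya): min(12, 17) = 12
S (Lin): max(-3, 2, 3) = 3
T (Lin): max(4, -13) = 4
U (Lin): max(7, 9) = 9
V (Lin): max(-12, -7) = -7
F (Priya): min(3, 4, 9, -7) = -7
A (Lin): max(8, 12, -7) = 12
W (Lin): max(13, 6) = 13
X (Lin): max(-14, 0, -7) = 0
G (Priya): min(13, 0) = 0
Y (Lin): max(-1, -12) = -1
Z (Lin): max(-20, -13) = -13
AA (Lin): max(-6, 17, 12) = 17
H (Priya): min(-1, -13, 17) = -13
AB (Lin): max(14, -19, 17, 10) = 17
AC (Lin): max(3, -3, -19) = 3
J (Priya): min(17, 3) = 3
AD (Lin): max(3, -10, 0, 18) = 18
AE (Lin): max(-20, -9, 4) = 4
AF (Lin): max(14, 17, -6, 1) = 17
AG (Lin): max(1, -9) = 1
K (Priya): min(18, 4, 17, 1) = 1
B (Lin): max(0, -13, 3, 1) = 3
AH (Lin): max(-8, 10, -1) = 10
AJ (Lin): max(6, -6, 14) = 14
L (Priya): min(10, 14) = 10
AK (Lin): max(9, 0) = 9
AL (Lin): max(18, 6, -17) = 18
M (Priya): min(9, 18) = 9
C (Lin): max(10, 9) = 10
R0 (Priya): min(12, 3, 10) = 3
Priya at R0 wants the lowest of {A=12, B=3, C=10}, so chooses B.

B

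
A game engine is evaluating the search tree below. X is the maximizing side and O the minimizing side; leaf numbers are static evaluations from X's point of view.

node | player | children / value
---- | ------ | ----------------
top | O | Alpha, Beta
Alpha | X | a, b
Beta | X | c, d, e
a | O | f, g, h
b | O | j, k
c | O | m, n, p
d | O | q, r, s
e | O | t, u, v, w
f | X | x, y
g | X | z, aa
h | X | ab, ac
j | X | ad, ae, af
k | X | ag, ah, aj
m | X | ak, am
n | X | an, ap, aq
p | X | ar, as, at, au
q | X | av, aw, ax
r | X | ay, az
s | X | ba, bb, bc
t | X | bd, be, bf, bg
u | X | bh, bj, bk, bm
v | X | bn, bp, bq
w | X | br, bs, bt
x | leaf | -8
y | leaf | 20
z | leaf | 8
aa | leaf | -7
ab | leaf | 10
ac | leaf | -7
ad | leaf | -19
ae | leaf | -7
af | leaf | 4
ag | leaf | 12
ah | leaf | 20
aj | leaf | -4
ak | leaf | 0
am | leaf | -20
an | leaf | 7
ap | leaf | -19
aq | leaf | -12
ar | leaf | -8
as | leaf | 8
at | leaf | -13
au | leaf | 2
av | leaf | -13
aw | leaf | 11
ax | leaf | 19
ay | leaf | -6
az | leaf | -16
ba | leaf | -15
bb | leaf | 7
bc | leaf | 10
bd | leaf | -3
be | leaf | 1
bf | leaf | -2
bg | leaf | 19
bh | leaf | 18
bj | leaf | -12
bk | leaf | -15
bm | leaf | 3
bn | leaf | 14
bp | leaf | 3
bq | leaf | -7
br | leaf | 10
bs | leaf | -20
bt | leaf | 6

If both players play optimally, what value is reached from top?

f (X): max(-8, 20) = 20
g (X): max(8, -7) = 8
h (X): max(10, -7) = 10
a (O): min(20, 8, 10) = 8
j (X): max(-19, -7, 4) = 4
k (X): max(12, 20, -4) = 20
b (O): min(4, 20) = 4
Alpha (X): max(8, 4) = 8
m (X): max(0, -20) = 0
n (X): max(7, -19, -12) = 7
p (X): max(-8, 8, -13, 2) = 8
c (O): min(0, 7, 8) = 0
q (X): max(-13, 11, 19) = 19
r (X): max(-6, -16) = -6
s (X): max(-15, 7, 10) = 10
d (O): min(19, -6, 10) = -6
t (X): max(-3, 1, -2, 19) = 19
u (X): max(18, -12, -15, 3) = 18
v (X): max(14, 3, -7) = 14
w (X): max(10, -20, 6) = 10
e (O): min(19, 18, 14, 10) = 10
Beta (X): max(0, -6, 10) = 10
top (O): min(8, 10) = 8

8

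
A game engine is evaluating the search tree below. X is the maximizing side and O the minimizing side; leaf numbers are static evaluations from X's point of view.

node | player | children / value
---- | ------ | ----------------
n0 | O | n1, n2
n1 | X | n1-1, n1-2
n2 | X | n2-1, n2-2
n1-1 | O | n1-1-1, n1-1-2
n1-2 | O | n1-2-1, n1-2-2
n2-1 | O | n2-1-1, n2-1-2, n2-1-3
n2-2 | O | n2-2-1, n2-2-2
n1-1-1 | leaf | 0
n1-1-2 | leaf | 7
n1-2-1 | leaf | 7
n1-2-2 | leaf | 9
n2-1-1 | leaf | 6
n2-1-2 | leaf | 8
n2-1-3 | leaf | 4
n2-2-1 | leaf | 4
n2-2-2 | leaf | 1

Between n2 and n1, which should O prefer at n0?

n2-1 (O): min(6, 8, 4) = 4
n2-2 (O): min(4, 1) = 1
n2 (X): max(4, 1) = 4
n1-1 (O): min(0, 7) = 0
n1-2 (O): min(7, 9) = 7
n1 (X): max(0, 7) = 7
O prefers the lower value; n2=4, n1=7. n2 is better since 4 < 7.

n2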